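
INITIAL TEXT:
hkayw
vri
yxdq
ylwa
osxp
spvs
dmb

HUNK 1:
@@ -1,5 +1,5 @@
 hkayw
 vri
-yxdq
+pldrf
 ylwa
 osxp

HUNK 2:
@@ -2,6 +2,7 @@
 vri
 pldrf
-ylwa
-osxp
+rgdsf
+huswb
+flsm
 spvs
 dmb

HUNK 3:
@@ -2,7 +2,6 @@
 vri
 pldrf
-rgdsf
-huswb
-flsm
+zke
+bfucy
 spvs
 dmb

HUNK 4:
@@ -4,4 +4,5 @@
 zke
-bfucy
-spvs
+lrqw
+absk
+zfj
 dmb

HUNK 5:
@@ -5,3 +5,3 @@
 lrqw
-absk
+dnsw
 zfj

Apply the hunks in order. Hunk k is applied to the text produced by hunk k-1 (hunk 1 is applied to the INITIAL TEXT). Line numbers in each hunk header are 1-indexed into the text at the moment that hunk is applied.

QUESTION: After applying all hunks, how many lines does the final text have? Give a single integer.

Answer: 8

Derivation:
Hunk 1: at line 1 remove [yxdq] add [pldrf] -> 7 lines: hkayw vri pldrf ylwa osxp spvs dmb
Hunk 2: at line 2 remove [ylwa,osxp] add [rgdsf,huswb,flsm] -> 8 lines: hkayw vri pldrf rgdsf huswb flsm spvs dmb
Hunk 3: at line 2 remove [rgdsf,huswb,flsm] add [zke,bfucy] -> 7 lines: hkayw vri pldrf zke bfucy spvs dmb
Hunk 4: at line 4 remove [bfucy,spvs] add [lrqw,absk,zfj] -> 8 lines: hkayw vri pldrf zke lrqw absk zfj dmb
Hunk 5: at line 5 remove [absk] add [dnsw] -> 8 lines: hkayw vri pldrf zke lrqw dnsw zfj dmb
Final line count: 8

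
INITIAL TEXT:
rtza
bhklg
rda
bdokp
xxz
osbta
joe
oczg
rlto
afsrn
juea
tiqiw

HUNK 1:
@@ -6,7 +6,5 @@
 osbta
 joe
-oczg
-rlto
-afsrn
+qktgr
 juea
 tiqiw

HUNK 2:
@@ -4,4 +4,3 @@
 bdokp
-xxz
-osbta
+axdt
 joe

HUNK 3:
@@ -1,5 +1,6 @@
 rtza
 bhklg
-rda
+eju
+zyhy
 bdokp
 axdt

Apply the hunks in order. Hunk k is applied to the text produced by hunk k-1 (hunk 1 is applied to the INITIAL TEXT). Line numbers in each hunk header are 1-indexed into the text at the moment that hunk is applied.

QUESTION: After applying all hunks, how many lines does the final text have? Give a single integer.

Hunk 1: at line 6 remove [oczg,rlto,afsrn] add [qktgr] -> 10 lines: rtza bhklg rda bdokp xxz osbta joe qktgr juea tiqiw
Hunk 2: at line 4 remove [xxz,osbta] add [axdt] -> 9 lines: rtza bhklg rda bdokp axdt joe qktgr juea tiqiw
Hunk 3: at line 1 remove [rda] add [eju,zyhy] -> 10 lines: rtza bhklg eju zyhy bdokp axdt joe qktgr juea tiqiw
Final line count: 10

Answer: 10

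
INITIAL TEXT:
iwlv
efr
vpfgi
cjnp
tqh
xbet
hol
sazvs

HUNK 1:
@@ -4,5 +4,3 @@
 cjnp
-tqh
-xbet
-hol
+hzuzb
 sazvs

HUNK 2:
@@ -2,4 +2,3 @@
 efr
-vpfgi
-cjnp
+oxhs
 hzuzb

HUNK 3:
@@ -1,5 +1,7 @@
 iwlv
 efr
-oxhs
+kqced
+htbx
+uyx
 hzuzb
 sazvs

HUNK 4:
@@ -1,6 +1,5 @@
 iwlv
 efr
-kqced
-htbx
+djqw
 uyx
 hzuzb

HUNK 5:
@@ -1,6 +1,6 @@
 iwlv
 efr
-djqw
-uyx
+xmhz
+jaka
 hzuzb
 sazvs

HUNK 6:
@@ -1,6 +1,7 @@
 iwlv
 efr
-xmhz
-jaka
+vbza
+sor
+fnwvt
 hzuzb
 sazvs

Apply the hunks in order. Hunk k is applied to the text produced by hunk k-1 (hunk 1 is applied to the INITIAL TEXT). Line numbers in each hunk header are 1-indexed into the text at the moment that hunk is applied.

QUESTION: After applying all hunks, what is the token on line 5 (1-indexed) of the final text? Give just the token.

Answer: fnwvt

Derivation:
Hunk 1: at line 4 remove [tqh,xbet,hol] add [hzuzb] -> 6 lines: iwlv efr vpfgi cjnp hzuzb sazvs
Hunk 2: at line 2 remove [vpfgi,cjnp] add [oxhs] -> 5 lines: iwlv efr oxhs hzuzb sazvs
Hunk 3: at line 1 remove [oxhs] add [kqced,htbx,uyx] -> 7 lines: iwlv efr kqced htbx uyx hzuzb sazvs
Hunk 4: at line 1 remove [kqced,htbx] add [djqw] -> 6 lines: iwlv efr djqw uyx hzuzb sazvs
Hunk 5: at line 1 remove [djqw,uyx] add [xmhz,jaka] -> 6 lines: iwlv efr xmhz jaka hzuzb sazvs
Hunk 6: at line 1 remove [xmhz,jaka] add [vbza,sor,fnwvt] -> 7 lines: iwlv efr vbza sor fnwvt hzuzb sazvs
Final line 5: fnwvt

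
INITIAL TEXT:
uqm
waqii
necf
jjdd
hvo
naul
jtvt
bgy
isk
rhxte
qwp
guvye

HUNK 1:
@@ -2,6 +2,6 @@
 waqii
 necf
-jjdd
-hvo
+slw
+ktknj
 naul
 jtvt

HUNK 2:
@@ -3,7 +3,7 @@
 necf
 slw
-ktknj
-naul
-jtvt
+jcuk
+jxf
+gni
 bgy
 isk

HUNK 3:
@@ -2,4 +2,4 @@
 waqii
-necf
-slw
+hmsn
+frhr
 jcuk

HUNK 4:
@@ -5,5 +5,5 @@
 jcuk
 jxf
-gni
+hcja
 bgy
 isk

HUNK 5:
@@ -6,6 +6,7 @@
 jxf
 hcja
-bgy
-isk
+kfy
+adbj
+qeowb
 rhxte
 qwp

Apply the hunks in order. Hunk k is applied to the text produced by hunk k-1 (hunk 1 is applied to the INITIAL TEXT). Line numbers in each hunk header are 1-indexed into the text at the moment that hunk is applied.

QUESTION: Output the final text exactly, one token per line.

Answer: uqm
waqii
hmsn
frhr
jcuk
jxf
hcja
kfy
adbj
qeowb
rhxte
qwp
guvye

Derivation:
Hunk 1: at line 2 remove [jjdd,hvo] add [slw,ktknj] -> 12 lines: uqm waqii necf slw ktknj naul jtvt bgy isk rhxte qwp guvye
Hunk 2: at line 3 remove [ktknj,naul,jtvt] add [jcuk,jxf,gni] -> 12 lines: uqm waqii necf slw jcuk jxf gni bgy isk rhxte qwp guvye
Hunk 3: at line 2 remove [necf,slw] add [hmsn,frhr] -> 12 lines: uqm waqii hmsn frhr jcuk jxf gni bgy isk rhxte qwp guvye
Hunk 4: at line 5 remove [gni] add [hcja] -> 12 lines: uqm waqii hmsn frhr jcuk jxf hcja bgy isk rhxte qwp guvye
Hunk 5: at line 6 remove [bgy,isk] add [kfy,adbj,qeowb] -> 13 lines: uqm waqii hmsn frhr jcuk jxf hcja kfy adbj qeowb rhxte qwp guvye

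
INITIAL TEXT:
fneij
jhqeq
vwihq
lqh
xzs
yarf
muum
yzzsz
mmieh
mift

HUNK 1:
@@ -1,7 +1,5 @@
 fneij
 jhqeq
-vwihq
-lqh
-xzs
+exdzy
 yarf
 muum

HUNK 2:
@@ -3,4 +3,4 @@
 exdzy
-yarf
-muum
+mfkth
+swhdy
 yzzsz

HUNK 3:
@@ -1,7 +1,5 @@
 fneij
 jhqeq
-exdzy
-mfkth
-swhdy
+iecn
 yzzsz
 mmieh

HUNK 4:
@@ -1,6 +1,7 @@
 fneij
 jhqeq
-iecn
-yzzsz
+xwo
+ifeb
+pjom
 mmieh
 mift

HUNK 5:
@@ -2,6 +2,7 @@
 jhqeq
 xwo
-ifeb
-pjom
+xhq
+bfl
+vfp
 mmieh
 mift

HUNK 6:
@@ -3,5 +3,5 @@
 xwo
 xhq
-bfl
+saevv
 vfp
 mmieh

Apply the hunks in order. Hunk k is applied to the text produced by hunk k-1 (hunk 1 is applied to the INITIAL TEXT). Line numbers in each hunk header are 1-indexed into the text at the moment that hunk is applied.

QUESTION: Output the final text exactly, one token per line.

Hunk 1: at line 1 remove [vwihq,lqh,xzs] add [exdzy] -> 8 lines: fneij jhqeq exdzy yarf muum yzzsz mmieh mift
Hunk 2: at line 3 remove [yarf,muum] add [mfkth,swhdy] -> 8 lines: fneij jhqeq exdzy mfkth swhdy yzzsz mmieh mift
Hunk 3: at line 1 remove [exdzy,mfkth,swhdy] add [iecn] -> 6 lines: fneij jhqeq iecn yzzsz mmieh mift
Hunk 4: at line 1 remove [iecn,yzzsz] add [xwo,ifeb,pjom] -> 7 lines: fneij jhqeq xwo ifeb pjom mmieh mift
Hunk 5: at line 2 remove [ifeb,pjom] add [xhq,bfl,vfp] -> 8 lines: fneij jhqeq xwo xhq bfl vfp mmieh mift
Hunk 6: at line 3 remove [bfl] add [saevv] -> 8 lines: fneij jhqeq xwo xhq saevv vfp mmieh mift

Answer: fneij
jhqeq
xwo
xhq
saevv
vfp
mmieh
mift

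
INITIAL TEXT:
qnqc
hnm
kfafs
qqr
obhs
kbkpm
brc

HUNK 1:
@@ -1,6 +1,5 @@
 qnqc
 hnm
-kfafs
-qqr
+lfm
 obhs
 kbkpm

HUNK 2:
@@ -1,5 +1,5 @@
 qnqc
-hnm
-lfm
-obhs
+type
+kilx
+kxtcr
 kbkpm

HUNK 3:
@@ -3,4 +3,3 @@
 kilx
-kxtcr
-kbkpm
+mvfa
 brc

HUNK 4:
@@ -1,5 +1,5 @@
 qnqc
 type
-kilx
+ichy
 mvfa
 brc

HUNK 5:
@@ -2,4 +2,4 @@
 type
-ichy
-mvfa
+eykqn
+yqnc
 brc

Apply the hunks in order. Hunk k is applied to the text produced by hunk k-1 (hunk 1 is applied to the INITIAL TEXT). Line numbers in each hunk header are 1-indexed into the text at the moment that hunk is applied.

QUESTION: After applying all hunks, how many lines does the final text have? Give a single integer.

Hunk 1: at line 1 remove [kfafs,qqr] add [lfm] -> 6 lines: qnqc hnm lfm obhs kbkpm brc
Hunk 2: at line 1 remove [hnm,lfm,obhs] add [type,kilx,kxtcr] -> 6 lines: qnqc type kilx kxtcr kbkpm brc
Hunk 3: at line 3 remove [kxtcr,kbkpm] add [mvfa] -> 5 lines: qnqc type kilx mvfa brc
Hunk 4: at line 1 remove [kilx] add [ichy] -> 5 lines: qnqc type ichy mvfa brc
Hunk 5: at line 2 remove [ichy,mvfa] add [eykqn,yqnc] -> 5 lines: qnqc type eykqn yqnc brc
Final line count: 5

Answer: 5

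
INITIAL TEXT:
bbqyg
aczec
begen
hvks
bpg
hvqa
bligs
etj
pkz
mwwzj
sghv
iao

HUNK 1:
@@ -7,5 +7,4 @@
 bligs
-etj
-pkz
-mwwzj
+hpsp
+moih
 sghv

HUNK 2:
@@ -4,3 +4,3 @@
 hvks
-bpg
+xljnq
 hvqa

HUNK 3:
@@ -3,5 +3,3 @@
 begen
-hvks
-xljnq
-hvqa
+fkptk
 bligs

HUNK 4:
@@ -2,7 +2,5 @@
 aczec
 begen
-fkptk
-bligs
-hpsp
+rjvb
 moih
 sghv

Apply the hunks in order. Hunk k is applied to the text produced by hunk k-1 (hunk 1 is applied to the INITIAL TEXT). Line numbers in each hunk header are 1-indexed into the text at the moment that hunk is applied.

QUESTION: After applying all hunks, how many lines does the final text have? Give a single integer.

Hunk 1: at line 7 remove [etj,pkz,mwwzj] add [hpsp,moih] -> 11 lines: bbqyg aczec begen hvks bpg hvqa bligs hpsp moih sghv iao
Hunk 2: at line 4 remove [bpg] add [xljnq] -> 11 lines: bbqyg aczec begen hvks xljnq hvqa bligs hpsp moih sghv iao
Hunk 3: at line 3 remove [hvks,xljnq,hvqa] add [fkptk] -> 9 lines: bbqyg aczec begen fkptk bligs hpsp moih sghv iao
Hunk 4: at line 2 remove [fkptk,bligs,hpsp] add [rjvb] -> 7 lines: bbqyg aczec begen rjvb moih sghv iao
Final line count: 7

Answer: 7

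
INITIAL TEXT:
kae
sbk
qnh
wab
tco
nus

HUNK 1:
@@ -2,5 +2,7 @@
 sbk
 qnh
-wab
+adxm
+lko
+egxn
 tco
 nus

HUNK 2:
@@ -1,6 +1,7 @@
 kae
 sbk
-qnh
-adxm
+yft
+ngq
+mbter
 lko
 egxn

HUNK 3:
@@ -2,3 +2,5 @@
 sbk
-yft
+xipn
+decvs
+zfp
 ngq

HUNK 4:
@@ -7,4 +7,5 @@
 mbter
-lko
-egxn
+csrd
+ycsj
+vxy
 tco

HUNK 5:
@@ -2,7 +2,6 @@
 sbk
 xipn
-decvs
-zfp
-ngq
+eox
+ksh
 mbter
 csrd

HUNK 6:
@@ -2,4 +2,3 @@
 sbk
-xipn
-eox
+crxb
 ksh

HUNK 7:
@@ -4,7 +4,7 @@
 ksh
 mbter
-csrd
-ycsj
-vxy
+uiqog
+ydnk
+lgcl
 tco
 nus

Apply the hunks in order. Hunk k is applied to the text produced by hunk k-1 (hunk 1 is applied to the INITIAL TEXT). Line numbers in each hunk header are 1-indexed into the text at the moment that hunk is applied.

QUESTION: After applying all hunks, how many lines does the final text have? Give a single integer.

Answer: 10

Derivation:
Hunk 1: at line 2 remove [wab] add [adxm,lko,egxn] -> 8 lines: kae sbk qnh adxm lko egxn tco nus
Hunk 2: at line 1 remove [qnh,adxm] add [yft,ngq,mbter] -> 9 lines: kae sbk yft ngq mbter lko egxn tco nus
Hunk 3: at line 2 remove [yft] add [xipn,decvs,zfp] -> 11 lines: kae sbk xipn decvs zfp ngq mbter lko egxn tco nus
Hunk 4: at line 7 remove [lko,egxn] add [csrd,ycsj,vxy] -> 12 lines: kae sbk xipn decvs zfp ngq mbter csrd ycsj vxy tco nus
Hunk 5: at line 2 remove [decvs,zfp,ngq] add [eox,ksh] -> 11 lines: kae sbk xipn eox ksh mbter csrd ycsj vxy tco nus
Hunk 6: at line 2 remove [xipn,eox] add [crxb] -> 10 lines: kae sbk crxb ksh mbter csrd ycsj vxy tco nus
Hunk 7: at line 4 remove [csrd,ycsj,vxy] add [uiqog,ydnk,lgcl] -> 10 lines: kae sbk crxb ksh mbter uiqog ydnk lgcl tco nus
Final line count: 10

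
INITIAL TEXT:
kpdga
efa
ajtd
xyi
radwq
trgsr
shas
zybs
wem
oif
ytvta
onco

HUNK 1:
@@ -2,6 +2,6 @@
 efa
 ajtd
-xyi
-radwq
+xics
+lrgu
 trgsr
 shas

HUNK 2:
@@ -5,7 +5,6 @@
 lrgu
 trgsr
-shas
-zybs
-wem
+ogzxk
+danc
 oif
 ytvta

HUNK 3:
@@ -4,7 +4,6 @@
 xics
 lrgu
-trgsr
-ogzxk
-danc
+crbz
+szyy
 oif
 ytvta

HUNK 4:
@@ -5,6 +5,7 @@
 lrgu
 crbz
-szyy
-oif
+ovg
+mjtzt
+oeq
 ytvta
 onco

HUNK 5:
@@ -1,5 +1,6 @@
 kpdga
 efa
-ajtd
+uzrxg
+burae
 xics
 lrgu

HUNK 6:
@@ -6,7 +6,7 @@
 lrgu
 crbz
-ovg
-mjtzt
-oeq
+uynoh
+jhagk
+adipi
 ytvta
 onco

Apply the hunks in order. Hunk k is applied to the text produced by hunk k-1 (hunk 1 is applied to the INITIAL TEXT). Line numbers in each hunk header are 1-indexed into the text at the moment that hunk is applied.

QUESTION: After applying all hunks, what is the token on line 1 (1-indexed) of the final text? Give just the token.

Hunk 1: at line 2 remove [xyi,radwq] add [xics,lrgu] -> 12 lines: kpdga efa ajtd xics lrgu trgsr shas zybs wem oif ytvta onco
Hunk 2: at line 5 remove [shas,zybs,wem] add [ogzxk,danc] -> 11 lines: kpdga efa ajtd xics lrgu trgsr ogzxk danc oif ytvta onco
Hunk 3: at line 4 remove [trgsr,ogzxk,danc] add [crbz,szyy] -> 10 lines: kpdga efa ajtd xics lrgu crbz szyy oif ytvta onco
Hunk 4: at line 5 remove [szyy,oif] add [ovg,mjtzt,oeq] -> 11 lines: kpdga efa ajtd xics lrgu crbz ovg mjtzt oeq ytvta onco
Hunk 5: at line 1 remove [ajtd] add [uzrxg,burae] -> 12 lines: kpdga efa uzrxg burae xics lrgu crbz ovg mjtzt oeq ytvta onco
Hunk 6: at line 6 remove [ovg,mjtzt,oeq] add [uynoh,jhagk,adipi] -> 12 lines: kpdga efa uzrxg burae xics lrgu crbz uynoh jhagk adipi ytvta onco
Final line 1: kpdga

Answer: kpdga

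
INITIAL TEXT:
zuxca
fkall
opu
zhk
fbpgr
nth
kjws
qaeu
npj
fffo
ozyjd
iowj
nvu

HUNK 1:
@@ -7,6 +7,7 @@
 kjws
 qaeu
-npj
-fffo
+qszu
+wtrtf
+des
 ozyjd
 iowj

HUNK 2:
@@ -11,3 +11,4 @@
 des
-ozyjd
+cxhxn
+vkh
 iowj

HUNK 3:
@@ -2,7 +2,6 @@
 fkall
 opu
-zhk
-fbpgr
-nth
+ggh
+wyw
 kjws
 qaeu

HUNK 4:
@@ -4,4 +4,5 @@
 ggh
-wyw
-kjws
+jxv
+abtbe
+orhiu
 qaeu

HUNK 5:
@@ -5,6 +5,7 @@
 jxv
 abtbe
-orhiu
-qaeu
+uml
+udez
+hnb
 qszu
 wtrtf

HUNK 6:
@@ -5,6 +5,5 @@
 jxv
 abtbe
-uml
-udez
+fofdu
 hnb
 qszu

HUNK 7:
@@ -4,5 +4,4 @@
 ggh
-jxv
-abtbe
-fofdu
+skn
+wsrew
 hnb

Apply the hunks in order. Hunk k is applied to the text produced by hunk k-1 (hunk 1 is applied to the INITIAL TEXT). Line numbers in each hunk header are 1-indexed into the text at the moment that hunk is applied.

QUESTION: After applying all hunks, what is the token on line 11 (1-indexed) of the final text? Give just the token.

Answer: cxhxn

Derivation:
Hunk 1: at line 7 remove [npj,fffo] add [qszu,wtrtf,des] -> 14 lines: zuxca fkall opu zhk fbpgr nth kjws qaeu qszu wtrtf des ozyjd iowj nvu
Hunk 2: at line 11 remove [ozyjd] add [cxhxn,vkh] -> 15 lines: zuxca fkall opu zhk fbpgr nth kjws qaeu qszu wtrtf des cxhxn vkh iowj nvu
Hunk 3: at line 2 remove [zhk,fbpgr,nth] add [ggh,wyw] -> 14 lines: zuxca fkall opu ggh wyw kjws qaeu qszu wtrtf des cxhxn vkh iowj nvu
Hunk 4: at line 4 remove [wyw,kjws] add [jxv,abtbe,orhiu] -> 15 lines: zuxca fkall opu ggh jxv abtbe orhiu qaeu qszu wtrtf des cxhxn vkh iowj nvu
Hunk 5: at line 5 remove [orhiu,qaeu] add [uml,udez,hnb] -> 16 lines: zuxca fkall opu ggh jxv abtbe uml udez hnb qszu wtrtf des cxhxn vkh iowj nvu
Hunk 6: at line 5 remove [uml,udez] add [fofdu] -> 15 lines: zuxca fkall opu ggh jxv abtbe fofdu hnb qszu wtrtf des cxhxn vkh iowj nvu
Hunk 7: at line 4 remove [jxv,abtbe,fofdu] add [skn,wsrew] -> 14 lines: zuxca fkall opu ggh skn wsrew hnb qszu wtrtf des cxhxn vkh iowj nvu
Final line 11: cxhxn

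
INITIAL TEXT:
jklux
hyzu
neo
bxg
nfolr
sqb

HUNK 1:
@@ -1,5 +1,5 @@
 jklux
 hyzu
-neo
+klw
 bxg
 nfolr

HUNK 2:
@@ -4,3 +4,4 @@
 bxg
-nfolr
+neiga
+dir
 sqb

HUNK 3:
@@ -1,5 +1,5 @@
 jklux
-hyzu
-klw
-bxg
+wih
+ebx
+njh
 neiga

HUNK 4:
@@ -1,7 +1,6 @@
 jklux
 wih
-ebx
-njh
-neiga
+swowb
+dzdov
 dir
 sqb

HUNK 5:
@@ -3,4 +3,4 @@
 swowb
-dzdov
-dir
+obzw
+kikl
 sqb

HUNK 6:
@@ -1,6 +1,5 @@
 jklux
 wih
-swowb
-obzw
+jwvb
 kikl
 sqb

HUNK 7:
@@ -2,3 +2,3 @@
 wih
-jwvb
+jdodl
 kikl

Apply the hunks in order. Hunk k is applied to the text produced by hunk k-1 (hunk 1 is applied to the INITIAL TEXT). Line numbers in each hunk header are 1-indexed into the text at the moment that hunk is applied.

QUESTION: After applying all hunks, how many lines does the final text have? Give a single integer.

Answer: 5

Derivation:
Hunk 1: at line 1 remove [neo] add [klw] -> 6 lines: jklux hyzu klw bxg nfolr sqb
Hunk 2: at line 4 remove [nfolr] add [neiga,dir] -> 7 lines: jklux hyzu klw bxg neiga dir sqb
Hunk 3: at line 1 remove [hyzu,klw,bxg] add [wih,ebx,njh] -> 7 lines: jklux wih ebx njh neiga dir sqb
Hunk 4: at line 1 remove [ebx,njh,neiga] add [swowb,dzdov] -> 6 lines: jklux wih swowb dzdov dir sqb
Hunk 5: at line 3 remove [dzdov,dir] add [obzw,kikl] -> 6 lines: jklux wih swowb obzw kikl sqb
Hunk 6: at line 1 remove [swowb,obzw] add [jwvb] -> 5 lines: jklux wih jwvb kikl sqb
Hunk 7: at line 2 remove [jwvb] add [jdodl] -> 5 lines: jklux wih jdodl kikl sqb
Final line count: 5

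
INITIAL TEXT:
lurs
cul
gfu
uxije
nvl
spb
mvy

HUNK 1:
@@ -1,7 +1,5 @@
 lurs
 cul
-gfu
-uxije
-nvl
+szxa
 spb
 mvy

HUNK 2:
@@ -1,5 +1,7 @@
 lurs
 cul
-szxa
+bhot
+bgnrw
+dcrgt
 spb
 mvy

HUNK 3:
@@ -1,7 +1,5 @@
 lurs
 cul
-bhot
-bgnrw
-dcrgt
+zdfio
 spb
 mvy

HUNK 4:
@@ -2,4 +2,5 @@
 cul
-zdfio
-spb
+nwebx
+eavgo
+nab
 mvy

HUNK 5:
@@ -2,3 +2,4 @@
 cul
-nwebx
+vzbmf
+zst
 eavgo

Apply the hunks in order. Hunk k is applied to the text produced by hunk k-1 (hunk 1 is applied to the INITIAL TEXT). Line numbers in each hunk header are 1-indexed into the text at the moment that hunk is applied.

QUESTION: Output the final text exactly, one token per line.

Answer: lurs
cul
vzbmf
zst
eavgo
nab
mvy

Derivation:
Hunk 1: at line 1 remove [gfu,uxije,nvl] add [szxa] -> 5 lines: lurs cul szxa spb mvy
Hunk 2: at line 1 remove [szxa] add [bhot,bgnrw,dcrgt] -> 7 lines: lurs cul bhot bgnrw dcrgt spb mvy
Hunk 3: at line 1 remove [bhot,bgnrw,dcrgt] add [zdfio] -> 5 lines: lurs cul zdfio spb mvy
Hunk 4: at line 2 remove [zdfio,spb] add [nwebx,eavgo,nab] -> 6 lines: lurs cul nwebx eavgo nab mvy
Hunk 5: at line 2 remove [nwebx] add [vzbmf,zst] -> 7 lines: lurs cul vzbmf zst eavgo nab mvy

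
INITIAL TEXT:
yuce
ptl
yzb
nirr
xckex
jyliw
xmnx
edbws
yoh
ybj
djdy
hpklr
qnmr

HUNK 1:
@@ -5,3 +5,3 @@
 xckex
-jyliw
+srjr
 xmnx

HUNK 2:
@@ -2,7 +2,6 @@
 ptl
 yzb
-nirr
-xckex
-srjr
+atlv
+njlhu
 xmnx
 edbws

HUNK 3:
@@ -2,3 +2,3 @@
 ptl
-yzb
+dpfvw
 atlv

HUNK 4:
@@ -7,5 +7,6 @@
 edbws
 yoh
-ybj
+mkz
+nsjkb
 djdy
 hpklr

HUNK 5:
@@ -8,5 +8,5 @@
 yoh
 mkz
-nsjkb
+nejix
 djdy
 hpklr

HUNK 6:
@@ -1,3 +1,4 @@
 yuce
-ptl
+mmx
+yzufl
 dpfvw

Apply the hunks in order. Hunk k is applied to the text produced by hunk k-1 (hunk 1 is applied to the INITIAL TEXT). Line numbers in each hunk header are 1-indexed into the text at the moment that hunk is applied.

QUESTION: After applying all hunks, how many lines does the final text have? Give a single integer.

Hunk 1: at line 5 remove [jyliw] add [srjr] -> 13 lines: yuce ptl yzb nirr xckex srjr xmnx edbws yoh ybj djdy hpklr qnmr
Hunk 2: at line 2 remove [nirr,xckex,srjr] add [atlv,njlhu] -> 12 lines: yuce ptl yzb atlv njlhu xmnx edbws yoh ybj djdy hpklr qnmr
Hunk 3: at line 2 remove [yzb] add [dpfvw] -> 12 lines: yuce ptl dpfvw atlv njlhu xmnx edbws yoh ybj djdy hpklr qnmr
Hunk 4: at line 7 remove [ybj] add [mkz,nsjkb] -> 13 lines: yuce ptl dpfvw atlv njlhu xmnx edbws yoh mkz nsjkb djdy hpklr qnmr
Hunk 5: at line 8 remove [nsjkb] add [nejix] -> 13 lines: yuce ptl dpfvw atlv njlhu xmnx edbws yoh mkz nejix djdy hpklr qnmr
Hunk 6: at line 1 remove [ptl] add [mmx,yzufl] -> 14 lines: yuce mmx yzufl dpfvw atlv njlhu xmnx edbws yoh mkz nejix djdy hpklr qnmr
Final line count: 14

Answer: 14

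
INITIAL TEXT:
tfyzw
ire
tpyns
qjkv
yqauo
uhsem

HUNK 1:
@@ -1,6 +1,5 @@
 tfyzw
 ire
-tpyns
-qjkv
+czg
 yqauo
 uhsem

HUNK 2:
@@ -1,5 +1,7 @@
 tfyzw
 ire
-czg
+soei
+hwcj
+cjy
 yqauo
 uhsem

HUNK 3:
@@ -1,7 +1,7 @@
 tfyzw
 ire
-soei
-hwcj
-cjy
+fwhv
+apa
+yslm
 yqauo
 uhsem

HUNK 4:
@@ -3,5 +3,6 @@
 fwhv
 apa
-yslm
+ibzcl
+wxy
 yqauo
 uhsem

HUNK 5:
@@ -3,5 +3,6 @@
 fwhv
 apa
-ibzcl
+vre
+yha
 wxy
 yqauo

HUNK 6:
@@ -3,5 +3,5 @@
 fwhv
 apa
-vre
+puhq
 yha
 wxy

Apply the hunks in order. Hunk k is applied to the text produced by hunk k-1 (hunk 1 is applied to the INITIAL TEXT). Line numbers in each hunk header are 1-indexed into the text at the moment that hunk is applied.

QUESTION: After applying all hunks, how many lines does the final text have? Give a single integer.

Answer: 9

Derivation:
Hunk 1: at line 1 remove [tpyns,qjkv] add [czg] -> 5 lines: tfyzw ire czg yqauo uhsem
Hunk 2: at line 1 remove [czg] add [soei,hwcj,cjy] -> 7 lines: tfyzw ire soei hwcj cjy yqauo uhsem
Hunk 3: at line 1 remove [soei,hwcj,cjy] add [fwhv,apa,yslm] -> 7 lines: tfyzw ire fwhv apa yslm yqauo uhsem
Hunk 4: at line 3 remove [yslm] add [ibzcl,wxy] -> 8 lines: tfyzw ire fwhv apa ibzcl wxy yqauo uhsem
Hunk 5: at line 3 remove [ibzcl] add [vre,yha] -> 9 lines: tfyzw ire fwhv apa vre yha wxy yqauo uhsem
Hunk 6: at line 3 remove [vre] add [puhq] -> 9 lines: tfyzw ire fwhv apa puhq yha wxy yqauo uhsem
Final line count: 9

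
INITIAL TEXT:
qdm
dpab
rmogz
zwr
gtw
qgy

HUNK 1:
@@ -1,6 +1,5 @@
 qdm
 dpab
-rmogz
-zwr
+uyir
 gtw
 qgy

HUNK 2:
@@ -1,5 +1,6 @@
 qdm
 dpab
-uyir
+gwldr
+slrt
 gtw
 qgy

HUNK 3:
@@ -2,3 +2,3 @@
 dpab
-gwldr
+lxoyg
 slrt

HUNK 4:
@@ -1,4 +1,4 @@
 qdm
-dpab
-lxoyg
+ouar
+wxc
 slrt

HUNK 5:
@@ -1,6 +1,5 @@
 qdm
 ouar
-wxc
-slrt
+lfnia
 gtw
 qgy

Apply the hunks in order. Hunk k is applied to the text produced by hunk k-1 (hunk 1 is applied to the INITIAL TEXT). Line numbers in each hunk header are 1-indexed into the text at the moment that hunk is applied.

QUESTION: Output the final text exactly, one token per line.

Hunk 1: at line 1 remove [rmogz,zwr] add [uyir] -> 5 lines: qdm dpab uyir gtw qgy
Hunk 2: at line 1 remove [uyir] add [gwldr,slrt] -> 6 lines: qdm dpab gwldr slrt gtw qgy
Hunk 3: at line 2 remove [gwldr] add [lxoyg] -> 6 lines: qdm dpab lxoyg slrt gtw qgy
Hunk 4: at line 1 remove [dpab,lxoyg] add [ouar,wxc] -> 6 lines: qdm ouar wxc slrt gtw qgy
Hunk 5: at line 1 remove [wxc,slrt] add [lfnia] -> 5 lines: qdm ouar lfnia gtw qgy

Answer: qdm
ouar
lfnia
gtw
qgy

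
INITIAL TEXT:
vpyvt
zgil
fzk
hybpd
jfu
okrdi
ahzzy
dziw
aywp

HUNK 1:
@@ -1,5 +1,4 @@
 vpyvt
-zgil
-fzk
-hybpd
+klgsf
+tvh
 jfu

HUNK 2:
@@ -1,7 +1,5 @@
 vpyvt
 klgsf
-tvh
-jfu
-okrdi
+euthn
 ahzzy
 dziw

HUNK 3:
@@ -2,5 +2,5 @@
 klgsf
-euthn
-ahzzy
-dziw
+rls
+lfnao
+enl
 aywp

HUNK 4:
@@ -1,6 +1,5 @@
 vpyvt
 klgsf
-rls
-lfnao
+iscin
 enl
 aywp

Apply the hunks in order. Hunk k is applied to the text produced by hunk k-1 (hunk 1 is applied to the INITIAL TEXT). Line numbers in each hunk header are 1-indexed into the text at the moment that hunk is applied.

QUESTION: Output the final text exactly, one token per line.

Answer: vpyvt
klgsf
iscin
enl
aywp

Derivation:
Hunk 1: at line 1 remove [zgil,fzk,hybpd] add [klgsf,tvh] -> 8 lines: vpyvt klgsf tvh jfu okrdi ahzzy dziw aywp
Hunk 2: at line 1 remove [tvh,jfu,okrdi] add [euthn] -> 6 lines: vpyvt klgsf euthn ahzzy dziw aywp
Hunk 3: at line 2 remove [euthn,ahzzy,dziw] add [rls,lfnao,enl] -> 6 lines: vpyvt klgsf rls lfnao enl aywp
Hunk 4: at line 1 remove [rls,lfnao] add [iscin] -> 5 lines: vpyvt klgsf iscin enl aywp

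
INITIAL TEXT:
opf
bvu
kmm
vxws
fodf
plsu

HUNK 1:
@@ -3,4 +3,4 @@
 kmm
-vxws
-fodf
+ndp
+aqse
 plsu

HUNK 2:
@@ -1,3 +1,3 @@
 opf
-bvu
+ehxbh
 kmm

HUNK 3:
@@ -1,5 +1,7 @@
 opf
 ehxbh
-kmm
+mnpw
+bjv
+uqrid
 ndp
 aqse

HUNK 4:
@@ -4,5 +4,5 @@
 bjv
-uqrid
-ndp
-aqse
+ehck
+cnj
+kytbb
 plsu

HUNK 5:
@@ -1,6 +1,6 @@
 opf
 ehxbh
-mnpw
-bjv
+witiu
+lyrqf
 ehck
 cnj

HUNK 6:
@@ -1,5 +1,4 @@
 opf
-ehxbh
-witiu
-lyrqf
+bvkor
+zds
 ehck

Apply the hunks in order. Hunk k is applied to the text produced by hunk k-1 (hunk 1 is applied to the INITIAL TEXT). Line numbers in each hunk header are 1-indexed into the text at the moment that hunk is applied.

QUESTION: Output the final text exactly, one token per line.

Answer: opf
bvkor
zds
ehck
cnj
kytbb
plsu

Derivation:
Hunk 1: at line 3 remove [vxws,fodf] add [ndp,aqse] -> 6 lines: opf bvu kmm ndp aqse plsu
Hunk 2: at line 1 remove [bvu] add [ehxbh] -> 6 lines: opf ehxbh kmm ndp aqse plsu
Hunk 3: at line 1 remove [kmm] add [mnpw,bjv,uqrid] -> 8 lines: opf ehxbh mnpw bjv uqrid ndp aqse plsu
Hunk 4: at line 4 remove [uqrid,ndp,aqse] add [ehck,cnj,kytbb] -> 8 lines: opf ehxbh mnpw bjv ehck cnj kytbb plsu
Hunk 5: at line 1 remove [mnpw,bjv] add [witiu,lyrqf] -> 8 lines: opf ehxbh witiu lyrqf ehck cnj kytbb plsu
Hunk 6: at line 1 remove [ehxbh,witiu,lyrqf] add [bvkor,zds] -> 7 lines: opf bvkor zds ehck cnj kytbb plsu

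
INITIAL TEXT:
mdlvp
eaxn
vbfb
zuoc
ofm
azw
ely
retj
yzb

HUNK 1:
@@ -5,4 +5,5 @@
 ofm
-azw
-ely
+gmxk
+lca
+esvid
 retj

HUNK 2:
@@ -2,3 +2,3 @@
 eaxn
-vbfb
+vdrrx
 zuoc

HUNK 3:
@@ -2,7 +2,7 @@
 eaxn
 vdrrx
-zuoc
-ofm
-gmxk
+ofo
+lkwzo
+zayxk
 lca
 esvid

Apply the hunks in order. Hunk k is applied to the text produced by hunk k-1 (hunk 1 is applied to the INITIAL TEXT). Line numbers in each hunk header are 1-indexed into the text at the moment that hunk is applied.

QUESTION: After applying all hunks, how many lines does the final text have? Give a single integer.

Hunk 1: at line 5 remove [azw,ely] add [gmxk,lca,esvid] -> 10 lines: mdlvp eaxn vbfb zuoc ofm gmxk lca esvid retj yzb
Hunk 2: at line 2 remove [vbfb] add [vdrrx] -> 10 lines: mdlvp eaxn vdrrx zuoc ofm gmxk lca esvid retj yzb
Hunk 3: at line 2 remove [zuoc,ofm,gmxk] add [ofo,lkwzo,zayxk] -> 10 lines: mdlvp eaxn vdrrx ofo lkwzo zayxk lca esvid retj yzb
Final line count: 10

Answer: 10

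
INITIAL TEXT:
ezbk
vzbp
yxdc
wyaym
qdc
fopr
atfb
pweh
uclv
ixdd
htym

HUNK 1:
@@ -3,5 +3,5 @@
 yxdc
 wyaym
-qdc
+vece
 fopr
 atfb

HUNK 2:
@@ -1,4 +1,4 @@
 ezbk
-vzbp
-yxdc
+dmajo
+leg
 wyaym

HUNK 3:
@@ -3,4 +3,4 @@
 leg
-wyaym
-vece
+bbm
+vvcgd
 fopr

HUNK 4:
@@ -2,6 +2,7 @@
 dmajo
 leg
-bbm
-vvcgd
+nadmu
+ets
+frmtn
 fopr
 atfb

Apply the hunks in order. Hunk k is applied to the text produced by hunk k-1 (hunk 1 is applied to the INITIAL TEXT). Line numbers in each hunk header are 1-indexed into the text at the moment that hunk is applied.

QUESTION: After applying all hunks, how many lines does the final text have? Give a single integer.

Hunk 1: at line 3 remove [qdc] add [vece] -> 11 lines: ezbk vzbp yxdc wyaym vece fopr atfb pweh uclv ixdd htym
Hunk 2: at line 1 remove [vzbp,yxdc] add [dmajo,leg] -> 11 lines: ezbk dmajo leg wyaym vece fopr atfb pweh uclv ixdd htym
Hunk 3: at line 3 remove [wyaym,vece] add [bbm,vvcgd] -> 11 lines: ezbk dmajo leg bbm vvcgd fopr atfb pweh uclv ixdd htym
Hunk 4: at line 2 remove [bbm,vvcgd] add [nadmu,ets,frmtn] -> 12 lines: ezbk dmajo leg nadmu ets frmtn fopr atfb pweh uclv ixdd htym
Final line count: 12

Answer: 12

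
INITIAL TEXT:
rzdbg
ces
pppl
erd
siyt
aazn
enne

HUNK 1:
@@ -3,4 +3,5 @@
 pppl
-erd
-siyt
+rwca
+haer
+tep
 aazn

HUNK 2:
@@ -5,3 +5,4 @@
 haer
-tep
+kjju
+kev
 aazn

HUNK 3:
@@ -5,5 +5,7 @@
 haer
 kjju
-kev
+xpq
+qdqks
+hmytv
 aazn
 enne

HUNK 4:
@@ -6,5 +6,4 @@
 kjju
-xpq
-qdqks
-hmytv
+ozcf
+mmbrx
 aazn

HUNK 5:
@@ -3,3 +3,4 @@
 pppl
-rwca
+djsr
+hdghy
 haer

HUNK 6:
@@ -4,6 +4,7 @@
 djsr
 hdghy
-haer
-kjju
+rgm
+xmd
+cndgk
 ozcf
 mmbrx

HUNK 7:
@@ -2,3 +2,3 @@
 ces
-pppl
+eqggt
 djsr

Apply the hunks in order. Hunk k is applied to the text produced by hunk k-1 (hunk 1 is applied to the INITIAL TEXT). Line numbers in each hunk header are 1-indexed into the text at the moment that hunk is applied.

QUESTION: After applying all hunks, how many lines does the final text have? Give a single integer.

Answer: 12

Derivation:
Hunk 1: at line 3 remove [erd,siyt] add [rwca,haer,tep] -> 8 lines: rzdbg ces pppl rwca haer tep aazn enne
Hunk 2: at line 5 remove [tep] add [kjju,kev] -> 9 lines: rzdbg ces pppl rwca haer kjju kev aazn enne
Hunk 3: at line 5 remove [kev] add [xpq,qdqks,hmytv] -> 11 lines: rzdbg ces pppl rwca haer kjju xpq qdqks hmytv aazn enne
Hunk 4: at line 6 remove [xpq,qdqks,hmytv] add [ozcf,mmbrx] -> 10 lines: rzdbg ces pppl rwca haer kjju ozcf mmbrx aazn enne
Hunk 5: at line 3 remove [rwca] add [djsr,hdghy] -> 11 lines: rzdbg ces pppl djsr hdghy haer kjju ozcf mmbrx aazn enne
Hunk 6: at line 4 remove [haer,kjju] add [rgm,xmd,cndgk] -> 12 lines: rzdbg ces pppl djsr hdghy rgm xmd cndgk ozcf mmbrx aazn enne
Hunk 7: at line 2 remove [pppl] add [eqggt] -> 12 lines: rzdbg ces eqggt djsr hdghy rgm xmd cndgk ozcf mmbrx aazn enne
Final line count: 12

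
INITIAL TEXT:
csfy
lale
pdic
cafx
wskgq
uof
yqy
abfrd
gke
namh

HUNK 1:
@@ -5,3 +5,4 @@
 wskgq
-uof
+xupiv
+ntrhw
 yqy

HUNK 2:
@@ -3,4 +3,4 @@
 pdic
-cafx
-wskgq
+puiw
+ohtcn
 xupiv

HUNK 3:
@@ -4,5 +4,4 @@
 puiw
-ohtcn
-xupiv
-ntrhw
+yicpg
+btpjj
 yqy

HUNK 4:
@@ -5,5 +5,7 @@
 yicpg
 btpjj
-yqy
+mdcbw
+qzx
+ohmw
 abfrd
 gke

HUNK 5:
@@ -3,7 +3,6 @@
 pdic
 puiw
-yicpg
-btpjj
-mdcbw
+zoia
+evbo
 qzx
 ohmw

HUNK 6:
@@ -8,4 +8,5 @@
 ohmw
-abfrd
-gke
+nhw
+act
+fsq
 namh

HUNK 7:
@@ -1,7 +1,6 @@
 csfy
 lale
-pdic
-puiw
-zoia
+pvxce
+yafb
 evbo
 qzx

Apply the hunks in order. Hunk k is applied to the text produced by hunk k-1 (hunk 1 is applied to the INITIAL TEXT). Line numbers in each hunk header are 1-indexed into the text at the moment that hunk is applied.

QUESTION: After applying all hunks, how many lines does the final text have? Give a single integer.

Hunk 1: at line 5 remove [uof] add [xupiv,ntrhw] -> 11 lines: csfy lale pdic cafx wskgq xupiv ntrhw yqy abfrd gke namh
Hunk 2: at line 3 remove [cafx,wskgq] add [puiw,ohtcn] -> 11 lines: csfy lale pdic puiw ohtcn xupiv ntrhw yqy abfrd gke namh
Hunk 3: at line 4 remove [ohtcn,xupiv,ntrhw] add [yicpg,btpjj] -> 10 lines: csfy lale pdic puiw yicpg btpjj yqy abfrd gke namh
Hunk 4: at line 5 remove [yqy] add [mdcbw,qzx,ohmw] -> 12 lines: csfy lale pdic puiw yicpg btpjj mdcbw qzx ohmw abfrd gke namh
Hunk 5: at line 3 remove [yicpg,btpjj,mdcbw] add [zoia,evbo] -> 11 lines: csfy lale pdic puiw zoia evbo qzx ohmw abfrd gke namh
Hunk 6: at line 8 remove [abfrd,gke] add [nhw,act,fsq] -> 12 lines: csfy lale pdic puiw zoia evbo qzx ohmw nhw act fsq namh
Hunk 7: at line 1 remove [pdic,puiw,zoia] add [pvxce,yafb] -> 11 lines: csfy lale pvxce yafb evbo qzx ohmw nhw act fsq namh
Final line count: 11

Answer: 11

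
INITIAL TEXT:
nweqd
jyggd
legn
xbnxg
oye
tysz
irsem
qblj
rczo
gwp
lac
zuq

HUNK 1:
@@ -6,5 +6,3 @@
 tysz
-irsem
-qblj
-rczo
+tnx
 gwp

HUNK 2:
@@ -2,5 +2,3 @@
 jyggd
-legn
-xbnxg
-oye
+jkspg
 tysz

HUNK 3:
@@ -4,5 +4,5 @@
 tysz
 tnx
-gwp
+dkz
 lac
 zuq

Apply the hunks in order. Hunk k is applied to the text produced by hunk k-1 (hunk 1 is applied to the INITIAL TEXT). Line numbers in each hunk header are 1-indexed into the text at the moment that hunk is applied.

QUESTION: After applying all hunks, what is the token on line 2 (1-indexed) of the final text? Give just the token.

Answer: jyggd

Derivation:
Hunk 1: at line 6 remove [irsem,qblj,rczo] add [tnx] -> 10 lines: nweqd jyggd legn xbnxg oye tysz tnx gwp lac zuq
Hunk 2: at line 2 remove [legn,xbnxg,oye] add [jkspg] -> 8 lines: nweqd jyggd jkspg tysz tnx gwp lac zuq
Hunk 3: at line 4 remove [gwp] add [dkz] -> 8 lines: nweqd jyggd jkspg tysz tnx dkz lac zuq
Final line 2: jyggd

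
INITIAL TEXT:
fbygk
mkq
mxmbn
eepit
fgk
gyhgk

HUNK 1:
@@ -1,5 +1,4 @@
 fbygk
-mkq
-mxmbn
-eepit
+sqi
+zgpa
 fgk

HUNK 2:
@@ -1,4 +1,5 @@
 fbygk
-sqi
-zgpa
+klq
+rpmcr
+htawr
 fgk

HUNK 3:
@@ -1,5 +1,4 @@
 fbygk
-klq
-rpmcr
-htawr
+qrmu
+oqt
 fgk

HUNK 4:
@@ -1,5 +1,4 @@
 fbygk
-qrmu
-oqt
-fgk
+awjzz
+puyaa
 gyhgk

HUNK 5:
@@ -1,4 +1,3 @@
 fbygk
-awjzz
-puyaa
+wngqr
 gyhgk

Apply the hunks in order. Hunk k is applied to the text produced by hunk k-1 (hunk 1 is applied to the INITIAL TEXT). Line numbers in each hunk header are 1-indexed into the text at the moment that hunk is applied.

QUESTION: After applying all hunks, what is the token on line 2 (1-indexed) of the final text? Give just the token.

Answer: wngqr

Derivation:
Hunk 1: at line 1 remove [mkq,mxmbn,eepit] add [sqi,zgpa] -> 5 lines: fbygk sqi zgpa fgk gyhgk
Hunk 2: at line 1 remove [sqi,zgpa] add [klq,rpmcr,htawr] -> 6 lines: fbygk klq rpmcr htawr fgk gyhgk
Hunk 3: at line 1 remove [klq,rpmcr,htawr] add [qrmu,oqt] -> 5 lines: fbygk qrmu oqt fgk gyhgk
Hunk 4: at line 1 remove [qrmu,oqt,fgk] add [awjzz,puyaa] -> 4 lines: fbygk awjzz puyaa gyhgk
Hunk 5: at line 1 remove [awjzz,puyaa] add [wngqr] -> 3 lines: fbygk wngqr gyhgk
Final line 2: wngqr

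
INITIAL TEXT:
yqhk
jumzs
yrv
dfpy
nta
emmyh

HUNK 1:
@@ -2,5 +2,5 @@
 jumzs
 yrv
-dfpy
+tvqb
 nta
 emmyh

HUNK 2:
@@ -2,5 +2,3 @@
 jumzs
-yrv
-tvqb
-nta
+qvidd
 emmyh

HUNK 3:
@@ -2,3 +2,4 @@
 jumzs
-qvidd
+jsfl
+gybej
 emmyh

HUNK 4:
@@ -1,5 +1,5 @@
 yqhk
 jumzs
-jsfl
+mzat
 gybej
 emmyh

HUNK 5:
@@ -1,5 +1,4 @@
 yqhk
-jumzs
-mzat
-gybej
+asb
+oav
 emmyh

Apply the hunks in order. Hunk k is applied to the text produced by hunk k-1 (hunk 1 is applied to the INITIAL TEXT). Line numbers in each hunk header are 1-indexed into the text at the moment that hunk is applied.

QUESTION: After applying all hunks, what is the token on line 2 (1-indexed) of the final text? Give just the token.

Answer: asb

Derivation:
Hunk 1: at line 2 remove [dfpy] add [tvqb] -> 6 lines: yqhk jumzs yrv tvqb nta emmyh
Hunk 2: at line 2 remove [yrv,tvqb,nta] add [qvidd] -> 4 lines: yqhk jumzs qvidd emmyh
Hunk 3: at line 2 remove [qvidd] add [jsfl,gybej] -> 5 lines: yqhk jumzs jsfl gybej emmyh
Hunk 4: at line 1 remove [jsfl] add [mzat] -> 5 lines: yqhk jumzs mzat gybej emmyh
Hunk 5: at line 1 remove [jumzs,mzat,gybej] add [asb,oav] -> 4 lines: yqhk asb oav emmyh
Final line 2: asb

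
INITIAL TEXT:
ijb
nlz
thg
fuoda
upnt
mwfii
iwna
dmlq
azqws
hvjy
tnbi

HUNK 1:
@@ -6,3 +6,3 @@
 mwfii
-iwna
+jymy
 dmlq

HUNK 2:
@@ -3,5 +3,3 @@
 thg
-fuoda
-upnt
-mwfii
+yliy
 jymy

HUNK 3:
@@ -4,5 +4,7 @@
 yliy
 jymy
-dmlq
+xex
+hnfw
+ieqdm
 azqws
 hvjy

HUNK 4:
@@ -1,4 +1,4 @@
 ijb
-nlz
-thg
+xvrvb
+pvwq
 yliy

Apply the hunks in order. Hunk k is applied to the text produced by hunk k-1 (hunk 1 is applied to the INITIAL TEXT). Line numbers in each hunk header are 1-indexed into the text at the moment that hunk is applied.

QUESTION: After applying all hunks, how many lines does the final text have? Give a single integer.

Hunk 1: at line 6 remove [iwna] add [jymy] -> 11 lines: ijb nlz thg fuoda upnt mwfii jymy dmlq azqws hvjy tnbi
Hunk 2: at line 3 remove [fuoda,upnt,mwfii] add [yliy] -> 9 lines: ijb nlz thg yliy jymy dmlq azqws hvjy tnbi
Hunk 3: at line 4 remove [dmlq] add [xex,hnfw,ieqdm] -> 11 lines: ijb nlz thg yliy jymy xex hnfw ieqdm azqws hvjy tnbi
Hunk 4: at line 1 remove [nlz,thg] add [xvrvb,pvwq] -> 11 lines: ijb xvrvb pvwq yliy jymy xex hnfw ieqdm azqws hvjy tnbi
Final line count: 11

Answer: 11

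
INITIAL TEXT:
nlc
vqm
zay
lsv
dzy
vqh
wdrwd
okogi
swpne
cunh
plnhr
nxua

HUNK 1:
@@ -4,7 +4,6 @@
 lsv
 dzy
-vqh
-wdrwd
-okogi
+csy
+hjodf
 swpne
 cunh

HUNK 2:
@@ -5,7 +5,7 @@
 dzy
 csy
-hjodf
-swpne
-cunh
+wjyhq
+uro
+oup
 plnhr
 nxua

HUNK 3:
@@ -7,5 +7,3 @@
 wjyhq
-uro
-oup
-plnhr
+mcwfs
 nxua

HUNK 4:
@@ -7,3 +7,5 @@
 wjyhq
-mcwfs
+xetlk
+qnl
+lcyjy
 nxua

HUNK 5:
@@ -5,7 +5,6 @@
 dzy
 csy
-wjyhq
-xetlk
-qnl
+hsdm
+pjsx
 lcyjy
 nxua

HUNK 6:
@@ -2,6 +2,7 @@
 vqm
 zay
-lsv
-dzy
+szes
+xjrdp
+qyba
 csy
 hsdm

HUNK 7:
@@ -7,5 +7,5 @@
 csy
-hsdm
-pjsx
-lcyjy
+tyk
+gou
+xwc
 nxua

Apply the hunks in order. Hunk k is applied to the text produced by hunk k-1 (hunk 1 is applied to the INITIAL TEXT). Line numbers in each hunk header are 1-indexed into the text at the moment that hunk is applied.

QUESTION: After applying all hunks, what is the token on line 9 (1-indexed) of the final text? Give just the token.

Answer: gou

Derivation:
Hunk 1: at line 4 remove [vqh,wdrwd,okogi] add [csy,hjodf] -> 11 lines: nlc vqm zay lsv dzy csy hjodf swpne cunh plnhr nxua
Hunk 2: at line 5 remove [hjodf,swpne,cunh] add [wjyhq,uro,oup] -> 11 lines: nlc vqm zay lsv dzy csy wjyhq uro oup plnhr nxua
Hunk 3: at line 7 remove [uro,oup,plnhr] add [mcwfs] -> 9 lines: nlc vqm zay lsv dzy csy wjyhq mcwfs nxua
Hunk 4: at line 7 remove [mcwfs] add [xetlk,qnl,lcyjy] -> 11 lines: nlc vqm zay lsv dzy csy wjyhq xetlk qnl lcyjy nxua
Hunk 5: at line 5 remove [wjyhq,xetlk,qnl] add [hsdm,pjsx] -> 10 lines: nlc vqm zay lsv dzy csy hsdm pjsx lcyjy nxua
Hunk 6: at line 2 remove [lsv,dzy] add [szes,xjrdp,qyba] -> 11 lines: nlc vqm zay szes xjrdp qyba csy hsdm pjsx lcyjy nxua
Hunk 7: at line 7 remove [hsdm,pjsx,lcyjy] add [tyk,gou,xwc] -> 11 lines: nlc vqm zay szes xjrdp qyba csy tyk gou xwc nxua
Final line 9: gou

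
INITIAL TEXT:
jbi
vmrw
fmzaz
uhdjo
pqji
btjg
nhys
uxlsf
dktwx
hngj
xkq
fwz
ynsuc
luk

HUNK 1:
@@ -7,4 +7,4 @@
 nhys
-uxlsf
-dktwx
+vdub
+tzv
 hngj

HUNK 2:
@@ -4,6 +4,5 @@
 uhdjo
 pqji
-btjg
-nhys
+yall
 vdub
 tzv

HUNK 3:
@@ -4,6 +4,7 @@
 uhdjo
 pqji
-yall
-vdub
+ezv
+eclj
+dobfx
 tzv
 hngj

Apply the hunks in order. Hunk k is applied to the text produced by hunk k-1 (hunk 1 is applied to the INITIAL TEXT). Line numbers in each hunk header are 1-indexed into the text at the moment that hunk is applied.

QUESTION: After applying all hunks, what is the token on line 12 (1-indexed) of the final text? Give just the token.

Answer: fwz

Derivation:
Hunk 1: at line 7 remove [uxlsf,dktwx] add [vdub,tzv] -> 14 lines: jbi vmrw fmzaz uhdjo pqji btjg nhys vdub tzv hngj xkq fwz ynsuc luk
Hunk 2: at line 4 remove [btjg,nhys] add [yall] -> 13 lines: jbi vmrw fmzaz uhdjo pqji yall vdub tzv hngj xkq fwz ynsuc luk
Hunk 3: at line 4 remove [yall,vdub] add [ezv,eclj,dobfx] -> 14 lines: jbi vmrw fmzaz uhdjo pqji ezv eclj dobfx tzv hngj xkq fwz ynsuc luk
Final line 12: fwz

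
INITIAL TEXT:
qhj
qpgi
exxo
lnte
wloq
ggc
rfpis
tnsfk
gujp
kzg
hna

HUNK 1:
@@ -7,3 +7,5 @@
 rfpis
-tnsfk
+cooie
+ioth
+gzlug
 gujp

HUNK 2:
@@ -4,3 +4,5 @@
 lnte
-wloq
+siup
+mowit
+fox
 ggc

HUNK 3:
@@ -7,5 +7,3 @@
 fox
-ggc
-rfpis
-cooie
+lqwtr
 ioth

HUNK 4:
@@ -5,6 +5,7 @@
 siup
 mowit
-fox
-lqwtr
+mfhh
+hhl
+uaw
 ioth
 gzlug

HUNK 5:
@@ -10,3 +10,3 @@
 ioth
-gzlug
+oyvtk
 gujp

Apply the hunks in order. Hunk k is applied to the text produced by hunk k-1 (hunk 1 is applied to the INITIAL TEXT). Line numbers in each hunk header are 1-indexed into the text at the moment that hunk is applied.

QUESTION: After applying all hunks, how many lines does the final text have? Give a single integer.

Hunk 1: at line 7 remove [tnsfk] add [cooie,ioth,gzlug] -> 13 lines: qhj qpgi exxo lnte wloq ggc rfpis cooie ioth gzlug gujp kzg hna
Hunk 2: at line 4 remove [wloq] add [siup,mowit,fox] -> 15 lines: qhj qpgi exxo lnte siup mowit fox ggc rfpis cooie ioth gzlug gujp kzg hna
Hunk 3: at line 7 remove [ggc,rfpis,cooie] add [lqwtr] -> 13 lines: qhj qpgi exxo lnte siup mowit fox lqwtr ioth gzlug gujp kzg hna
Hunk 4: at line 5 remove [fox,lqwtr] add [mfhh,hhl,uaw] -> 14 lines: qhj qpgi exxo lnte siup mowit mfhh hhl uaw ioth gzlug gujp kzg hna
Hunk 5: at line 10 remove [gzlug] add [oyvtk] -> 14 lines: qhj qpgi exxo lnte siup mowit mfhh hhl uaw ioth oyvtk gujp kzg hna
Final line count: 14

Answer: 14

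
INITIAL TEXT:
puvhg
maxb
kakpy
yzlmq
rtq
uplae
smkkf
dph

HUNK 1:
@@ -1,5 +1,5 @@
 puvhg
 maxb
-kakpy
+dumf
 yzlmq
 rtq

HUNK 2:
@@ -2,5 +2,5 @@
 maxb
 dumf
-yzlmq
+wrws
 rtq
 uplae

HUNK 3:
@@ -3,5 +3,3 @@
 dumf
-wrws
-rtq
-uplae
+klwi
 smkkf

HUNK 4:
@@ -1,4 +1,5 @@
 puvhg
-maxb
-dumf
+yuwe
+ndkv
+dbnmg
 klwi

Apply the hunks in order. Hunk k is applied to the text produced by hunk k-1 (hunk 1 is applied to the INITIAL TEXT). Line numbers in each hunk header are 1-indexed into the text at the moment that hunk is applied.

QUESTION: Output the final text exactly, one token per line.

Answer: puvhg
yuwe
ndkv
dbnmg
klwi
smkkf
dph

Derivation:
Hunk 1: at line 1 remove [kakpy] add [dumf] -> 8 lines: puvhg maxb dumf yzlmq rtq uplae smkkf dph
Hunk 2: at line 2 remove [yzlmq] add [wrws] -> 8 lines: puvhg maxb dumf wrws rtq uplae smkkf dph
Hunk 3: at line 3 remove [wrws,rtq,uplae] add [klwi] -> 6 lines: puvhg maxb dumf klwi smkkf dph
Hunk 4: at line 1 remove [maxb,dumf] add [yuwe,ndkv,dbnmg] -> 7 lines: puvhg yuwe ndkv dbnmg klwi smkkf dph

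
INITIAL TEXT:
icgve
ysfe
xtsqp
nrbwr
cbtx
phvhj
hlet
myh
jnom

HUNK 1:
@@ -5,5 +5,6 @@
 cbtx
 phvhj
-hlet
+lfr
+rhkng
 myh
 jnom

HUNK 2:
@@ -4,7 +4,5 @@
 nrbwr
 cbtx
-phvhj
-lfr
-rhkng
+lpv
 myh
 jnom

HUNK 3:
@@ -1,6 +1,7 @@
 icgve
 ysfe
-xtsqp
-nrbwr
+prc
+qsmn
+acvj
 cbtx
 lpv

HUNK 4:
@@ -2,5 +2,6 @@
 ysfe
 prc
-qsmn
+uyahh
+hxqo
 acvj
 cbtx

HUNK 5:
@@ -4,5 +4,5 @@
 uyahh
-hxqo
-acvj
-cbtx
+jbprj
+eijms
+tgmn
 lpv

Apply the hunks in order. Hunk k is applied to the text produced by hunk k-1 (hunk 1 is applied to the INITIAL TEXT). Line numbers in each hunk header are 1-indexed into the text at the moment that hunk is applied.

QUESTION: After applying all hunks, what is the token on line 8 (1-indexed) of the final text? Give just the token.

Answer: lpv

Derivation:
Hunk 1: at line 5 remove [hlet] add [lfr,rhkng] -> 10 lines: icgve ysfe xtsqp nrbwr cbtx phvhj lfr rhkng myh jnom
Hunk 2: at line 4 remove [phvhj,lfr,rhkng] add [lpv] -> 8 lines: icgve ysfe xtsqp nrbwr cbtx lpv myh jnom
Hunk 3: at line 1 remove [xtsqp,nrbwr] add [prc,qsmn,acvj] -> 9 lines: icgve ysfe prc qsmn acvj cbtx lpv myh jnom
Hunk 4: at line 2 remove [qsmn] add [uyahh,hxqo] -> 10 lines: icgve ysfe prc uyahh hxqo acvj cbtx lpv myh jnom
Hunk 5: at line 4 remove [hxqo,acvj,cbtx] add [jbprj,eijms,tgmn] -> 10 lines: icgve ysfe prc uyahh jbprj eijms tgmn lpv myh jnom
Final line 8: lpv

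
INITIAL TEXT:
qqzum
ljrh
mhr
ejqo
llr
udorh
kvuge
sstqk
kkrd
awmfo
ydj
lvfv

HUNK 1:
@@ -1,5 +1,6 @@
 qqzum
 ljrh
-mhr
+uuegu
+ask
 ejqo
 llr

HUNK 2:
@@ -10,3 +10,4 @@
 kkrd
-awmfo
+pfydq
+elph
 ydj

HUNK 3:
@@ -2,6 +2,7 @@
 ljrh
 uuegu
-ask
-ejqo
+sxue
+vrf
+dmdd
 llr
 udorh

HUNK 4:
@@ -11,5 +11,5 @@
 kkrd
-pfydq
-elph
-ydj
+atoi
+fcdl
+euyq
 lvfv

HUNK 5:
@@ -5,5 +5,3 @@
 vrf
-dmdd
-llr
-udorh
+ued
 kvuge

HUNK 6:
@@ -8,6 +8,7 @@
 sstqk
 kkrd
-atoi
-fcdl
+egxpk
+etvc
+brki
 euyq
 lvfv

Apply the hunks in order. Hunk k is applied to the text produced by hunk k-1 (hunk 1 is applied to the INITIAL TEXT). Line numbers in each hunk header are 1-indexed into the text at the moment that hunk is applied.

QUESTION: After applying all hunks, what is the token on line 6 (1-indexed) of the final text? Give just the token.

Hunk 1: at line 1 remove [mhr] add [uuegu,ask] -> 13 lines: qqzum ljrh uuegu ask ejqo llr udorh kvuge sstqk kkrd awmfo ydj lvfv
Hunk 2: at line 10 remove [awmfo] add [pfydq,elph] -> 14 lines: qqzum ljrh uuegu ask ejqo llr udorh kvuge sstqk kkrd pfydq elph ydj lvfv
Hunk 3: at line 2 remove [ask,ejqo] add [sxue,vrf,dmdd] -> 15 lines: qqzum ljrh uuegu sxue vrf dmdd llr udorh kvuge sstqk kkrd pfydq elph ydj lvfv
Hunk 4: at line 11 remove [pfydq,elph,ydj] add [atoi,fcdl,euyq] -> 15 lines: qqzum ljrh uuegu sxue vrf dmdd llr udorh kvuge sstqk kkrd atoi fcdl euyq lvfv
Hunk 5: at line 5 remove [dmdd,llr,udorh] add [ued] -> 13 lines: qqzum ljrh uuegu sxue vrf ued kvuge sstqk kkrd atoi fcdl euyq lvfv
Hunk 6: at line 8 remove [atoi,fcdl] add [egxpk,etvc,brki] -> 14 lines: qqzum ljrh uuegu sxue vrf ued kvuge sstqk kkrd egxpk etvc brki euyq lvfv
Final line 6: ued

Answer: ued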